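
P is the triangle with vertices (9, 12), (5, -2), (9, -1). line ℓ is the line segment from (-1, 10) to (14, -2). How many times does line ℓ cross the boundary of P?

2

The segment meets the boundary at (9,2), (6.674,3.86).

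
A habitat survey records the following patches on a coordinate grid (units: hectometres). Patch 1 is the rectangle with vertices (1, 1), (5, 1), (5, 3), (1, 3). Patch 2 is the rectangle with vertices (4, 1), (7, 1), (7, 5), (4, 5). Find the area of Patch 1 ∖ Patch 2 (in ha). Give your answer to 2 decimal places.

6.00

|Patch 1∩Patch 2|: x∈[4,5], y∈[1,3] → 1·2 = 2.
|Patch 1| = 8.
|Patch 1 ∖ Patch 2| = |Patch 1| − |Patch 1∩Patch 2| = 8 − 2 = 6.00.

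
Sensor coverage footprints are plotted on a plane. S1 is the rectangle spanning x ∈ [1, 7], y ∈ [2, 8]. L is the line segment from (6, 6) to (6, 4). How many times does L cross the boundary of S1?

The segment lies entirely inside S1 and never meets its boundary.

0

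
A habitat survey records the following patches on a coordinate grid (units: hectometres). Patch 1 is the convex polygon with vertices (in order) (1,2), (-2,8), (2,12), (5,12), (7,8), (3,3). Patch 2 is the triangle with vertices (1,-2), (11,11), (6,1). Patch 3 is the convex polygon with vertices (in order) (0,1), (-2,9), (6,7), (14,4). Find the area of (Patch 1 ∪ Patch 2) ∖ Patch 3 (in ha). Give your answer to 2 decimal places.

|Patch 1 ∪ Patch 2| = 71.5.
|(Patch 1 ∪ Patch 2) ∩ Patch 3| = 36.3526.
|(Patch 1 ∪ Patch 2) ∖ Patch 3| = 71.5 − 36.3526 = 35.15.

35.15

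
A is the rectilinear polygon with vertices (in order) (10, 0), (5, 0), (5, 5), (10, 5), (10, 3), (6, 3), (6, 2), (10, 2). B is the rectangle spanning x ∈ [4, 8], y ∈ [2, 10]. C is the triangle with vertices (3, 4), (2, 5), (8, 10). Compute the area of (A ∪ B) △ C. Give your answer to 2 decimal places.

|A ∪ B| = 46.
|(A ∪ B) ∩ C| = 2.9333.
|(A ∪ B) △ C| = 46 + 5.5 − 5.8667 = 45.63.

45.63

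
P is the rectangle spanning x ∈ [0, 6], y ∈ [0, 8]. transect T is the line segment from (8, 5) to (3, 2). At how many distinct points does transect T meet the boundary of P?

The segment meets the boundary at (6,3.8).

1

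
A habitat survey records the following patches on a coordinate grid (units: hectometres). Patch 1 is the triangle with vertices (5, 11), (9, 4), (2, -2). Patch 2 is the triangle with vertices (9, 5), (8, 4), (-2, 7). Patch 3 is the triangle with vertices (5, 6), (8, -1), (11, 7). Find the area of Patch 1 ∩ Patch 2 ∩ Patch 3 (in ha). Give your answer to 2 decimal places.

3.19

The intersection is the polygon with vertices (8,4), (5.541,4.738), (5.127,5.704), (8.362,5.116), (8.636,4.636).
By the shoelace formula its area is 3.19.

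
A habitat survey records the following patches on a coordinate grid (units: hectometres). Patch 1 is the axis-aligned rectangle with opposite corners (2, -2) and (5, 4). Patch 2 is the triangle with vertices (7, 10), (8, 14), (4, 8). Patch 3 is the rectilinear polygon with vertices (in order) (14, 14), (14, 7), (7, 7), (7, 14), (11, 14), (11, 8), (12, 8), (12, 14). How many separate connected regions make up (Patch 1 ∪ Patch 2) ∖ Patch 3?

2

(Patch 1 ∪ Patch 2) ∖ Patch 3 splits into 2 disjoint pieces (area 18, area 3.75).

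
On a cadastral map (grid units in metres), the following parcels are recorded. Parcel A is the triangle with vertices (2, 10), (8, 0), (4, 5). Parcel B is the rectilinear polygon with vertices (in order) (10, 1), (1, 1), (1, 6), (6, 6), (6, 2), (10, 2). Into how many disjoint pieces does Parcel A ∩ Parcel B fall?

Parcel A ∩ Parcel B splits into 2 disjoint pieces (area 2.5667, area 0.3).

2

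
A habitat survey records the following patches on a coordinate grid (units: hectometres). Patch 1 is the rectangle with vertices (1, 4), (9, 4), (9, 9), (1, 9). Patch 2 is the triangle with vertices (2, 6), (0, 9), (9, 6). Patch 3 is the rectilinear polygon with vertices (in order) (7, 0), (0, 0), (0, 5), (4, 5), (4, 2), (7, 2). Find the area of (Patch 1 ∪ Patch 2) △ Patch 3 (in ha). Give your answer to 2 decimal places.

|Patch 1 ∪ Patch 2| = 40.5833.
|(Patch 1 ∪ Patch 2) ∩ Patch 3| = 3.
|(Patch 1 ∪ Patch 2) △ Patch 3| = 40.5833 + 26 − 6 = 60.58.

60.58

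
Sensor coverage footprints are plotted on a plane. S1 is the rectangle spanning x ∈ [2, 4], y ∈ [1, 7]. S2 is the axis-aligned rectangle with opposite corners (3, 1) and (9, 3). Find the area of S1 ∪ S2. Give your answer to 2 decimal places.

22.00

By inclusion–exclusion:
Individual areas: |S1| = 12, |S2| = 12.
|S1∩S2|: x∈[3,4], y∈[1,3] → 1·2 = 2.
|S1 ∪ S2| = 24 − 2 = 22.00.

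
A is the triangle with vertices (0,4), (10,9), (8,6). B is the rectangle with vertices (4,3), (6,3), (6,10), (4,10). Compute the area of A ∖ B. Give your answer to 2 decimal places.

7.50

|A| = 10, |A∩B| = 2.5.
|A ∖ B| = |A| − |A∩B| = 10 − 2.5 = 7.50.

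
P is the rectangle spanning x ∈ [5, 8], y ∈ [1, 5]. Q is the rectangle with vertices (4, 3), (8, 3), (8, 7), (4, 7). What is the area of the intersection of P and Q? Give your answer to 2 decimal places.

6.00

|P∩Q|: x∈[5,8], y∈[3,5] → 3·2 = 6.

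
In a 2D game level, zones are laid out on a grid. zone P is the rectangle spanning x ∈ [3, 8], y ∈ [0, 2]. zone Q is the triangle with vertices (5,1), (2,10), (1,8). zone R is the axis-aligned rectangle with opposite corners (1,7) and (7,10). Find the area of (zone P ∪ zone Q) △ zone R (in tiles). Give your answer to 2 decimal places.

28.95

|zone P ∪ zone Q| = 17.381.
|(zone P ∪ zone Q) ∩ zone R| = 3.2143.
|(zone P ∪ zone Q) △ zone R| = 17.381 + 18 − 6.4286 = 28.95.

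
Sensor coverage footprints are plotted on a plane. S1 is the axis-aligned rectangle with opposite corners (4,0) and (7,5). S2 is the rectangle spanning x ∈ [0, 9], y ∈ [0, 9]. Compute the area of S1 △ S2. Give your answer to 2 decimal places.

|S1∩S2|: x∈[4,7], y∈[0,5] → 3·5 = 15.
|S1 △ S2| = |S1| + |S2| − 2·|S1∩S2| = 15 + 81 − 30 = 66.00.

66.00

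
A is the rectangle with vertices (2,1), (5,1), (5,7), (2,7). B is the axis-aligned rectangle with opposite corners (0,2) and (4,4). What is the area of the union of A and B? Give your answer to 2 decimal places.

22.00

By inclusion–exclusion:
Individual areas: |A| = 18, |B| = 8.
|A∩B|: x∈[2,4], y∈[2,4] → 2·2 = 4.
|A ∪ B| = 26 − 4 = 22.00.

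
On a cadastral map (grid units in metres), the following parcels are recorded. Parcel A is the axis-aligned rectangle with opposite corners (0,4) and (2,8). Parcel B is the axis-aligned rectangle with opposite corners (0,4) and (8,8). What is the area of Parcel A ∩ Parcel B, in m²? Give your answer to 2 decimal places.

8.00

|Parcel A∩Parcel B|: x∈[0,2], y∈[4,8] → 2·4 = 8.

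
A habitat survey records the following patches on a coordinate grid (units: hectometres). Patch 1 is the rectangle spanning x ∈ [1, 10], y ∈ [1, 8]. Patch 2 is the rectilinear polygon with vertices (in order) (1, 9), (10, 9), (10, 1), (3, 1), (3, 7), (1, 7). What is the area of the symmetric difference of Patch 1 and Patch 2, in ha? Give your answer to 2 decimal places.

|Patch 1| = 63, |Patch 2| = 60, |Patch 1∩Patch 2| = 51.
|Patch 1 △ Patch 2| = |Patch 1| + |Patch 2| − 2·|Patch 1∩Patch 2| = 63 + 60 − 102 = 21.00.

21.00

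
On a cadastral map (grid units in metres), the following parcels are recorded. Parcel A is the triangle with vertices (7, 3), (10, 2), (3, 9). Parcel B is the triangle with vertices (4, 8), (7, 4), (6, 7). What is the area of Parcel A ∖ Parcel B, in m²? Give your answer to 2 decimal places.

|Parcel A| = 7, |Parcel A∩Parcel B| = 1.25.
|Parcel A ∖ Parcel B| = |Parcel A| − |Parcel A∩Parcel B| = 7 − 1.25 = 5.75.

5.75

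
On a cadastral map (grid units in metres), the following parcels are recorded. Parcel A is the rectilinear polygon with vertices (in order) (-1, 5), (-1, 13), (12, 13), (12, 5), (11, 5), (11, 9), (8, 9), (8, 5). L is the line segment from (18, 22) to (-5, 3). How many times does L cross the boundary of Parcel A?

The segment meets the boundary at (-1,6.304), (7.105,13).

2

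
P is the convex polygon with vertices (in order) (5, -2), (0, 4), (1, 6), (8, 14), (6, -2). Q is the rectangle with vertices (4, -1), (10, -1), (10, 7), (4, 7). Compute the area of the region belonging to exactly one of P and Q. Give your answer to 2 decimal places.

|P| = 60, |Q| = 48, |P∩Q| = 20.9833.
|P △ Q| = |P| + |Q| − 2·|P∩Q| = 60 + 48 − 41.9667 = 66.03.

66.03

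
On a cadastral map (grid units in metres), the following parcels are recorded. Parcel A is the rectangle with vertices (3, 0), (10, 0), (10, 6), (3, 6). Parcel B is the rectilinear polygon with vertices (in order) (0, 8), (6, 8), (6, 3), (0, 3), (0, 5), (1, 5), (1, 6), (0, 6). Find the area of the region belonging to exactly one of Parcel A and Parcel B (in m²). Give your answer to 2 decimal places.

53.00

|Parcel A| = 42, |Parcel B| = 29, |Parcel A∩Parcel B| = 9.
|Parcel A △ Parcel B| = |Parcel A| + |Parcel B| − 2·|Parcel A∩Parcel B| = 42 + 29 − 18 = 53.00.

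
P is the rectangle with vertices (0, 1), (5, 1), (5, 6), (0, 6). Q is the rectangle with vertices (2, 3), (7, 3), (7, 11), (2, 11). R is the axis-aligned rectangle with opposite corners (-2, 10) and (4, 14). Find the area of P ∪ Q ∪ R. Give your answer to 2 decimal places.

78.00

By inclusion–exclusion:
Individual areas: |P| = 25, |Q| = 40, |R| = 24.
|P∩Q|: x∈[2,5], y∈[3,6] → 3·3 = 9.
|P∩R| = 0 (no overlap).
|Q∩R|: x∈[2,4], y∈[10,11] → 2·1 = 2.
|P∩Q∩R| = 0.
|P ∪ Q ∪ R| = 89 − 11 + 0 = 78.00.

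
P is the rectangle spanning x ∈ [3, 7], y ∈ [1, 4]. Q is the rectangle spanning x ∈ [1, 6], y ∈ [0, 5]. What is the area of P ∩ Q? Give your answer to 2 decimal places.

9.00

|P∩Q|: x∈[3,6], y∈[1,4] → 3·3 = 9.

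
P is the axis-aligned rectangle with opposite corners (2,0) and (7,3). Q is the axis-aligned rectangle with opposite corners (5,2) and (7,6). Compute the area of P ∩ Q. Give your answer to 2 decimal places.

2.00

|P∩Q|: x∈[5,7], y∈[2,3] → 2·1 = 2.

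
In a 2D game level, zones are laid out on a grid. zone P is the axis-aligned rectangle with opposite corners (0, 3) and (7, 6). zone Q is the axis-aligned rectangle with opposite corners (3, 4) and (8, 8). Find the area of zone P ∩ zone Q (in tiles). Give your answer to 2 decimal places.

|zone P∩zone Q|: x∈[3,7], y∈[4,6] → 4·2 = 8.

8.00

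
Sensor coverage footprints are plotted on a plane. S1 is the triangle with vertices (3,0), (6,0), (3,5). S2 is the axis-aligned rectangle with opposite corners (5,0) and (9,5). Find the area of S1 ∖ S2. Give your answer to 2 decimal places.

|S1| = 7.5, |S1∩S2| = 0.8333.
|S1 ∖ S2| = |S1| − |S1∩S2| = 7.5 − 0.8333 = 6.67.

6.67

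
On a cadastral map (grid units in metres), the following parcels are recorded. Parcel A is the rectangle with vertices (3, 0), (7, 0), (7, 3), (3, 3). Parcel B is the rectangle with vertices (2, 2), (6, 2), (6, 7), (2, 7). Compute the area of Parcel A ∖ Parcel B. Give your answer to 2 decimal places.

|Parcel A∩Parcel B|: x∈[3,6], y∈[2,3] → 3·1 = 3.
|Parcel A| = 12.
|Parcel A ∖ Parcel B| = |Parcel A| − |Parcel A∩Parcel B| = 12 − 3 = 9.00.

9.00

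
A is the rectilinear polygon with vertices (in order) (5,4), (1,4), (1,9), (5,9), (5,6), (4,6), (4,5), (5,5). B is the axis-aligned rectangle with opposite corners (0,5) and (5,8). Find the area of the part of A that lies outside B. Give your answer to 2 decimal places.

8.00

|A| = 19, |A∩B| = 11.
|A ∖ B| = |A| − |A∩B| = 19 − 11 = 8.00.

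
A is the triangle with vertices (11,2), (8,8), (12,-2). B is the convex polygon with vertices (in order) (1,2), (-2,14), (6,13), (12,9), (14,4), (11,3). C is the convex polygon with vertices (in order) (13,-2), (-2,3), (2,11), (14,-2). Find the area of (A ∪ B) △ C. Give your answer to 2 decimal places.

|A ∪ B| = 129.2138.
|(A ∪ B) ∩ C| = 46.344.
|(A ∪ B) △ C| = 129.2138 + 76.5 − 92.6879 = 113.03.

113.03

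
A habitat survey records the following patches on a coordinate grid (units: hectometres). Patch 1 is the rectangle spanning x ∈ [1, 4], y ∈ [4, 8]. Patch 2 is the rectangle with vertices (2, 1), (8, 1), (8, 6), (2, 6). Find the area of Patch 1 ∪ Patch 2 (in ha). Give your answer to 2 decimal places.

By inclusion–exclusion:
Individual areas: |Patch 1| = 12, |Patch 2| = 30.
|Patch 1∩Patch 2|: x∈[2,4], y∈[4,6] → 2·2 = 4.
|Patch 1 ∪ Patch 2| = 42 − 4 = 38.00.

38.00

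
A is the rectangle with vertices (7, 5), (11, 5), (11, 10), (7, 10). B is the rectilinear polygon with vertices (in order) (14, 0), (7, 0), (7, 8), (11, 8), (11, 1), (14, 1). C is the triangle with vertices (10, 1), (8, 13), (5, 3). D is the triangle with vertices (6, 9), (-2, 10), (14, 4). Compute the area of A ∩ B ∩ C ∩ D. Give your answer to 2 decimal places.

3.00

The intersection is the polygon with vertices (7,8), (7.6,8), (8.977,7.139), (9.2,5.8), (7,6.625).
By the shoelace formula its area is 3.00.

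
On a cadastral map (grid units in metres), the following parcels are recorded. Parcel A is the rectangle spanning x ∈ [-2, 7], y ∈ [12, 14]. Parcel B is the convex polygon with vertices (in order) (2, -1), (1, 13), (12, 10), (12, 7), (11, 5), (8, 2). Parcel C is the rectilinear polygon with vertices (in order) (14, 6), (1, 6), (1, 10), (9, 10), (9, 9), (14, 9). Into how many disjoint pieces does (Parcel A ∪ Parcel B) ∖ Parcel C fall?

2

(Parcel A ∪ Parcel B) ∖ Parcel C splits into 2 disjoint pieces (area 35.381, area 42.5).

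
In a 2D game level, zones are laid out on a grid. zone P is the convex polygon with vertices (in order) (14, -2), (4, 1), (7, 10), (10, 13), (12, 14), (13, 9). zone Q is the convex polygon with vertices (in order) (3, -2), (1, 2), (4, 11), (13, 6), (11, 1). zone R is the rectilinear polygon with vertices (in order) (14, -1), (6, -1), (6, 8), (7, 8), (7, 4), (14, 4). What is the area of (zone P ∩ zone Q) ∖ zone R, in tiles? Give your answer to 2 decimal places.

28.40

|zone P ∩ zone Q| = 52.5208.
|(zone P ∩ zone Q) ∩ zone R| = 24.1167.
|(zone P ∩ zone Q) ∖ zone R| = 52.5208 − 24.1167 = 28.40.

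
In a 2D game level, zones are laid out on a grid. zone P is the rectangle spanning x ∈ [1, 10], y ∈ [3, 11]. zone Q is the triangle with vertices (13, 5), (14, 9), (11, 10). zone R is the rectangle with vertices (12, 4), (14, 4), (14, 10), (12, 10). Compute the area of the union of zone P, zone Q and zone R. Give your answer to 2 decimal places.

85.08

By inclusion–exclusion:
Individual areas: |zone P| = 72, |zone Q| = 6.5, |zone R| = 12.
|zone P∩zone Q| = 0.
|zone P∩zone R| = 0 (no overlap).
|zone Q∩zone R| = 5.4167.
|zone P∩zone Q∩zone R| = 0.
|zone P ∪ zone Q ∪ zone R| = 90.5 − 5.4167 + 0 = 85.08.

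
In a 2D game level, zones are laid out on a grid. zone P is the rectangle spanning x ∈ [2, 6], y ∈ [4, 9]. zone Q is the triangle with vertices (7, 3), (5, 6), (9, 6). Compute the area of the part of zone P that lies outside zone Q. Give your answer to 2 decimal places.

19.25

|zone P| = 20, |zone P∩zone Q| = 0.75.
|zone P ∖ zone Q| = |zone P| − |zone P∩zone Q| = 20 − 0.75 = 19.25.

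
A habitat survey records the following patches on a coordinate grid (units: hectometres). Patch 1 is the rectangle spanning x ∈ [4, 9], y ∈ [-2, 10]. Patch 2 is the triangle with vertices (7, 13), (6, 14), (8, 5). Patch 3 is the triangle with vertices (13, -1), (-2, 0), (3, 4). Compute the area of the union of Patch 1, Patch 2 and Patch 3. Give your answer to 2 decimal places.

By inclusion–exclusion:
Individual areas: |Patch 1| = 60, |Patch 2| = 3.5, |Patch 3| = 32.5.
|Patch 1∩Patch 2| = 1.2153.
|Patch 1∩Patch 3| = 14.0833.
|Patch 2∩Patch 3| = 0.
|Patch 1∩Patch 2∩Patch 3| = 0.
|Patch 1 ∪ Patch 2 ∪ Patch 3| = 96 − 15.2986 + 0 = 80.70.

80.70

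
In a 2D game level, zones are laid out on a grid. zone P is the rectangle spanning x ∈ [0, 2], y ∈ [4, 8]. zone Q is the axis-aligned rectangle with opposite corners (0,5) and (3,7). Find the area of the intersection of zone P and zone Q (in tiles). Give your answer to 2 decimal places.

|zone P∩zone Q|: x∈[0,2], y∈[5,7] → 2·2 = 4.

4.00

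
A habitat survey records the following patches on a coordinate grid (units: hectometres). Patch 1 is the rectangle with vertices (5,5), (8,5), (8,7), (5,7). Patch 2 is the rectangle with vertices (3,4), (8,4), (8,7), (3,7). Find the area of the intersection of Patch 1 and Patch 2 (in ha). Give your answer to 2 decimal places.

|Patch 1∩Patch 2|: x∈[5,8], y∈[5,7] → 3·2 = 6.

6.00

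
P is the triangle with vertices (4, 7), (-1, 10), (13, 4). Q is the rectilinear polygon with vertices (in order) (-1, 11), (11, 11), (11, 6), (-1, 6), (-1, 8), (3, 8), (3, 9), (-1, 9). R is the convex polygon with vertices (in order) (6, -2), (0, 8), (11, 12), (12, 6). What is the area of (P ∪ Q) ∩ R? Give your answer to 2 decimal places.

|P ∪ Q| = 58.2381.
|(P ∪ Q) ∩ R| = 41.56.

41.56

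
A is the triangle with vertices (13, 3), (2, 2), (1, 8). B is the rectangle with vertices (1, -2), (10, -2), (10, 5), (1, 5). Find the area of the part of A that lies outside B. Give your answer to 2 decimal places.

|A| = 33.5, |A∩B| = 21.1659.
|A ∖ B| = |A| − |A∩B| = 33.5 − 21.1659 = 12.33.

12.33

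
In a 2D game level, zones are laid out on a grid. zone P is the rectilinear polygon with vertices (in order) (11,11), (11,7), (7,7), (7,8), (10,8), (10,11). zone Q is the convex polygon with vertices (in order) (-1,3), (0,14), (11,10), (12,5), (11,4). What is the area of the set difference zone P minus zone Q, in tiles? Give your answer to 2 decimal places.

|zone P| = 7, |zone P∩zone Q| = 6.1818.
|zone P ∖ zone Q| = |zone P| − |zone P∩zone Q| = 7 − 6.1818 = 0.82.

0.82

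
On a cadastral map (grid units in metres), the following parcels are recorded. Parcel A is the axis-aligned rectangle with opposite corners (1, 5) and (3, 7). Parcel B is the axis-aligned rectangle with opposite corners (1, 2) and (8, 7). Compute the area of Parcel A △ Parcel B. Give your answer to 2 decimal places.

31.00

|Parcel A∩Parcel B|: x∈[1,3], y∈[5,7] → 2·2 = 4.
|Parcel A △ Parcel B| = |Parcel A| + |Parcel B| − 2·|Parcel A∩Parcel B| = 4 + 35 − 8 = 31.00.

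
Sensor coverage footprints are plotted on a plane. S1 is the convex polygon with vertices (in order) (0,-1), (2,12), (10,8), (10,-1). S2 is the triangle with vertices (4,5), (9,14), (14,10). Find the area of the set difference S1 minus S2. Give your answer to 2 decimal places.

90.83

|S1| = 101, |S1∩S2| = 10.1739.
|S1 ∖ S2| = |S1| − |S1∩S2| = 101 − 10.1739 = 90.83.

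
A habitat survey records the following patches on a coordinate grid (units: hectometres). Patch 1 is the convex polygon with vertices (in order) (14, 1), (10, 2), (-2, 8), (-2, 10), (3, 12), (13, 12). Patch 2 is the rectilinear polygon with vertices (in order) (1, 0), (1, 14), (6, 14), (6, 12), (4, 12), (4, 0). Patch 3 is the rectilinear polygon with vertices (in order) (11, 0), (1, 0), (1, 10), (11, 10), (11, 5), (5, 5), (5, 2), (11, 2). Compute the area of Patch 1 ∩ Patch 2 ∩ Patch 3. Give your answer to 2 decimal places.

12.75

The intersection is the polygon with vertices (1,10), (4,10), (4,5), (1,6.5).
By the shoelace formula its area is 12.75.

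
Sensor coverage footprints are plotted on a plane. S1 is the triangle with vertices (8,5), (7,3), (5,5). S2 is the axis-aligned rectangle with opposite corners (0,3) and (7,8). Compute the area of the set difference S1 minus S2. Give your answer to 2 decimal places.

1.00

|S1| = 3, |S1∩S2| = 2.
|S1 ∖ S2| = |S1| − |S1∩S2| = 3 − 2 = 1.00.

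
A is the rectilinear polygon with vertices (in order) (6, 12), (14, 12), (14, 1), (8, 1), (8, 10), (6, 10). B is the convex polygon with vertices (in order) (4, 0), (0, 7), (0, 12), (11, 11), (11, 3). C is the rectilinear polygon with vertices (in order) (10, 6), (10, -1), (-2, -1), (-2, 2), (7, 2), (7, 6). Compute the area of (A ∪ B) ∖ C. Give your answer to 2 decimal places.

123.22

|A ∪ B| = 142.9351.
|(A ∪ B) ∩ C| = 19.7143.
|(A ∪ B) ∖ C| = 142.9351 − 19.7143 = 123.22.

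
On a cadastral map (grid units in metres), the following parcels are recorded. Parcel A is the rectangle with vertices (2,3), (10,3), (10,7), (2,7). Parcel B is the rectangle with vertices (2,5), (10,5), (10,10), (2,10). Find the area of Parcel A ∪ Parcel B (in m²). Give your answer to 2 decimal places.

By inclusion–exclusion:
Individual areas: |Parcel A| = 32, |Parcel B| = 40.
|Parcel A∩Parcel B|: x∈[2,10], y∈[5,7] → 8·2 = 16.
|Parcel A ∪ Parcel B| = 72 − 16 = 56.00.

56.00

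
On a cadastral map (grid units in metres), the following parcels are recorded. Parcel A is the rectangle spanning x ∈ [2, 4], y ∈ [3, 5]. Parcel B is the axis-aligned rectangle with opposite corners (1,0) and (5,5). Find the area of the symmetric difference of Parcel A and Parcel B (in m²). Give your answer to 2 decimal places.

16.00

|Parcel A∩Parcel B|: x∈[2,4], y∈[3,5] → 2·2 = 4.
|Parcel A △ Parcel B| = |Parcel A| + |Parcel B| − 2·|Parcel A∩Parcel B| = 4 + 20 − 8 = 16.00.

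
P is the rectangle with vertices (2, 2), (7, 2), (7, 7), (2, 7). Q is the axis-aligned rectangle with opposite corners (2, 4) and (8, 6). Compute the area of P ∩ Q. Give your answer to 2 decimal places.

10.00

|P∩Q|: x∈[2,7], y∈[4,6] → 5·2 = 10.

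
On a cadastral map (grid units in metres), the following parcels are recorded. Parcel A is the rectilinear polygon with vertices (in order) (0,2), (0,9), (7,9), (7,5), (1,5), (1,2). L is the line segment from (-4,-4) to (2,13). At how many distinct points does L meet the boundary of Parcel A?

The segment meets the boundary at (0.588,9), (0,7.333).

2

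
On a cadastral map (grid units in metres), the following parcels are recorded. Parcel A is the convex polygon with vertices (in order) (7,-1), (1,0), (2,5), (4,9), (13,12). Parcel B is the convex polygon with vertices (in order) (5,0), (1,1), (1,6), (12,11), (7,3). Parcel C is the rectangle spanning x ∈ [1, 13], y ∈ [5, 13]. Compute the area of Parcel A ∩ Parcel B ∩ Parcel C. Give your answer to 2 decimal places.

The intersection is the polygon with vertices (2.941,6.882), (12,11), (8.25,5), (2,5).
By the shoelace formula its area is 25.34.

25.34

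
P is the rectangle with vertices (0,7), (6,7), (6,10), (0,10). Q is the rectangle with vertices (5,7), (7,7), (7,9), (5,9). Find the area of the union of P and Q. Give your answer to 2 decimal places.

By inclusion–exclusion:
Individual areas: |P| = 18, |Q| = 4.
|P∩Q|: x∈[5,6], y∈[7,9] → 1·2 = 2.
|P ∪ Q| = 22 − 2 = 20.00.

20.00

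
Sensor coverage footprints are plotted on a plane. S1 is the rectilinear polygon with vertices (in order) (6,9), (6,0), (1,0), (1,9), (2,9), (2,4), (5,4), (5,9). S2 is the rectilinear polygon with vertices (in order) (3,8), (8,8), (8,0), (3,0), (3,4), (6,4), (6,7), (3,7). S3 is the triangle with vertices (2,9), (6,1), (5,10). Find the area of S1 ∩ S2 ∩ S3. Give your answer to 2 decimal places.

2.03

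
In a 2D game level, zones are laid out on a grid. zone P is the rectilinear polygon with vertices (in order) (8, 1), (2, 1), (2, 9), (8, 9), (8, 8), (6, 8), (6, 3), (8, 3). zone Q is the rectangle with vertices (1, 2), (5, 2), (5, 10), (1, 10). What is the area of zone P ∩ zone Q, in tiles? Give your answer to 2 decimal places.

21.00

The intersection is the polygon with vertices (2,9), (5,9), (5,2), (2,2).
By the shoelace formula its area is 21.00.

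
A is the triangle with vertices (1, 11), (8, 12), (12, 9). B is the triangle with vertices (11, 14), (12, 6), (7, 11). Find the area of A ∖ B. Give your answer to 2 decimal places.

7.19

|A| = 12.5, |A∩B| = 5.3091.
|A ∖ B| = |A| − |A∩B| = 12.5 − 5.3091 = 7.19.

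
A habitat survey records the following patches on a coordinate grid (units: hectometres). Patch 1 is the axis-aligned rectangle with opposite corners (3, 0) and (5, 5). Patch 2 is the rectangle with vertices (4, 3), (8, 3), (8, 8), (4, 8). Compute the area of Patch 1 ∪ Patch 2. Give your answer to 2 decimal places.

By inclusion–exclusion:
Individual areas: |Patch 1| = 10, |Patch 2| = 20.
|Patch 1∩Patch 2|: x∈[4,5], y∈[3,5] → 1·2 = 2.
|Patch 1 ∪ Patch 2| = 30 − 2 = 28.00.

28.00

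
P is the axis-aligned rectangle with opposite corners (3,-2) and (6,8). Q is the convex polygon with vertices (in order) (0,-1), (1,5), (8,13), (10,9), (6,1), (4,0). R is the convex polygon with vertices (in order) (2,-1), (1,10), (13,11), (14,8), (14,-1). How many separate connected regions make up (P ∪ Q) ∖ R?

(P ∪ Q) ∖ R splits into 3 disjoint pieces (area 3, area 6.9817, area 4.1578).

3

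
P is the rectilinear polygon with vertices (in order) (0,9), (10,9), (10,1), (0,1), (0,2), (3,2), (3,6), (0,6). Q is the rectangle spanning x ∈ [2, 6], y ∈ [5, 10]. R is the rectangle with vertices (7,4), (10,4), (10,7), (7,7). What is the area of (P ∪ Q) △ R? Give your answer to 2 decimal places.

|P ∪ Q| = 73.
|(P ∪ Q) ∩ R| = 9.
|(P ∪ Q) △ R| = 73 + 9 − 18 = 64.00.

64.00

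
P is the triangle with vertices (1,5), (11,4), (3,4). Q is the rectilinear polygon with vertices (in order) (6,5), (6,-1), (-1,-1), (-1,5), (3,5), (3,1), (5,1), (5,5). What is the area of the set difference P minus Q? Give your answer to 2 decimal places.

2.65

|P| = 4, |P∩Q| = 1.35.
|P ∖ Q| = |P| − |P∩Q| = 4 − 1.35 = 2.65.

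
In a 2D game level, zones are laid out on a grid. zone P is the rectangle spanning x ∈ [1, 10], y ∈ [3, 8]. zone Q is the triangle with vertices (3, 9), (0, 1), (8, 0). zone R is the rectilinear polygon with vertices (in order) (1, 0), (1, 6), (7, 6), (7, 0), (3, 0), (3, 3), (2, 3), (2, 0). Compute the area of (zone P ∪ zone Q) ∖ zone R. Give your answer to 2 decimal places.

32.01

|zone P ∪ zone Q| = 62.2986.
|(zone P ∪ zone Q) ∩ zone R| = 30.2875.
|(zone P ∪ zone Q) ∖ zone R| = 62.2986 − 30.2875 = 32.01.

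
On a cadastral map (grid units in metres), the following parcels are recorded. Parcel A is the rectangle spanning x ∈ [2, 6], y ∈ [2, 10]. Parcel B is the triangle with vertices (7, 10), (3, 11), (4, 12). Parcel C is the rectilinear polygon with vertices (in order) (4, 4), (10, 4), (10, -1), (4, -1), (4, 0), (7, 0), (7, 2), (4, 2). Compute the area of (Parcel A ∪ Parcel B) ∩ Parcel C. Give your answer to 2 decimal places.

The region (Parcel A ∪ Parcel B) ∩ Parcel C is the polygon with vertices (6,2), (4,2), (4,4), (6,4).
By the shoelace formula its area is 4.00.

4.00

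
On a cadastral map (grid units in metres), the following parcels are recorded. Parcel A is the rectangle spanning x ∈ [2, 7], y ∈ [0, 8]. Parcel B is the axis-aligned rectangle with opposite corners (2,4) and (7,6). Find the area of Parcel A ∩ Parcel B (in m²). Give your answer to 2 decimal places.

10.00

|Parcel A∩Parcel B|: x∈[2,7], y∈[4,6] → 5·2 = 10.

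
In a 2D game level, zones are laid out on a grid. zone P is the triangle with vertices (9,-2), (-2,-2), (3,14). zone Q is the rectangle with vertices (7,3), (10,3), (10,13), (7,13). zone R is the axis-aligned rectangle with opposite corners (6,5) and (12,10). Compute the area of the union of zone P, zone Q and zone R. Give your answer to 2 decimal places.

By inclusion–exclusion:
Individual areas: |zone P| = 88, |zone Q| = 30, |zone R| = 30.
|zone P∩zone Q| = 0.0208.
|zone P∩zone R| = 0.1875.
|zone Q∩zone R|: x∈[7,10], y∈[5,10] → 3·5 = 15.
|zone P∩zone Q∩zone R| = 0.
|zone P ∪ zone Q ∪ zone R| = 148 − 15.2083 + 0 = 132.79.

132.79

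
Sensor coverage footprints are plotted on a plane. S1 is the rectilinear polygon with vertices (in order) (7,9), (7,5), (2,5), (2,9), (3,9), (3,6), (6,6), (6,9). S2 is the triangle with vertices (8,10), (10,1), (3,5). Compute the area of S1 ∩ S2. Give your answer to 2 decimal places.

6.00

The intersection is the polygon with vertices (7,5), (3,5), (4,6), (6,6), (6,8), (7,9).
By the shoelace formula its area is 6.00.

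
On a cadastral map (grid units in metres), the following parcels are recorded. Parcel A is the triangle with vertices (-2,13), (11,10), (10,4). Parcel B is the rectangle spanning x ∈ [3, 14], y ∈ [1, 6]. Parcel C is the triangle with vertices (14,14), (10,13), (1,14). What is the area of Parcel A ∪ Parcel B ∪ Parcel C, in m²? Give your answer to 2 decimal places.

By inclusion–exclusion:
Individual areas: |Parcel A| = 40.5, |Parcel B| = 55, |Parcel C| = 6.5.
|Parcel A∩Parcel B| = 3.
|Parcel A∩Parcel C| = 0.
|Parcel B∩Parcel C| = 0.
|Parcel A∩Parcel B∩Parcel C| = 0.
|Parcel A ∪ Parcel B ∪ Parcel C| = 102 − 3 + 0 = 99.00.

99.00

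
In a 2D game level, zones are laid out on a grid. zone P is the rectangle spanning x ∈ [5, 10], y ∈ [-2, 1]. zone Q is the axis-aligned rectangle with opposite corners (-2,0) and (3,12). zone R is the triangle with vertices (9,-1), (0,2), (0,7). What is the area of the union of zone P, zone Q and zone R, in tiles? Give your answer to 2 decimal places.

81.92

By inclusion–exclusion:
Individual areas: |zone P| = 15, |zone Q| = 60, |zone R| = 22.5.
|zone P∩zone Q| = 0 (no overlap).
|zone P∩zone R| = 3.0833.
|zone Q∩zone R| = 12.5.
|zone P∩zone Q∩zone R| = 0.
|zone P ∪ zone Q ∪ zone R| = 97.5 − 15.5833 + 0 = 81.92.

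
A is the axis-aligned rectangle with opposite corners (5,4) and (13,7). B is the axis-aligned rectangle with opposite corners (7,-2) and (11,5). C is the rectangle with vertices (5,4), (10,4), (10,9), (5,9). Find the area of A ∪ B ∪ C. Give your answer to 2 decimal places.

By inclusion–exclusion:
Individual areas: |A| = 24, |B| = 28, |C| = 25.
|A∩B|: x∈[7,11], y∈[4,5] → 4·1 = 4.
|A∩C|: x∈[5,10], y∈[4,7] → 5·3 = 15.
|B∩C|: x∈[7,10], y∈[4,5] → 3·1 = 3.
|A∩B∩C| = 3.
|A ∪ B ∪ C| = 77 − 22 + 3 = 58.00.

58.00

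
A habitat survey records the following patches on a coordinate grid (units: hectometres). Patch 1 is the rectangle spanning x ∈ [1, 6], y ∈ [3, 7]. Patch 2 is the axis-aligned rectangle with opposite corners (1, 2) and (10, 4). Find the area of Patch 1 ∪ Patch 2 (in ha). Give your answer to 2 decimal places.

33.00

By inclusion–exclusion:
Individual areas: |Patch 1| = 20, |Patch 2| = 18.
|Patch 1∩Patch 2|: x∈[1,6], y∈[3,4] → 5·1 = 5.
|Patch 1 ∪ Patch 2| = 38 − 5 = 33.00.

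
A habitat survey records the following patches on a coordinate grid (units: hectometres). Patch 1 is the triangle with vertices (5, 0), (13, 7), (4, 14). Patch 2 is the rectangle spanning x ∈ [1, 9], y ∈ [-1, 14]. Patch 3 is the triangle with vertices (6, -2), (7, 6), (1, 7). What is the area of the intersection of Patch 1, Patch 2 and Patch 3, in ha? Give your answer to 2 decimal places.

10.77

The intersection is the polygon with vertices (4.542,6.41), (7,6), (6.404,1.228), (5,0).
By the shoelace formula its area is 10.77.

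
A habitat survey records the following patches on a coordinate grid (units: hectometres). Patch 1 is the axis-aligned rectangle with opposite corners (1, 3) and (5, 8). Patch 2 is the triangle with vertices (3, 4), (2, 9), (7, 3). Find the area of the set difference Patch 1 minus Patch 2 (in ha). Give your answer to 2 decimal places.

|Patch 1| = 20, |Patch 1∩Patch 2| = 7.2833.
|Patch 1 ∖ Patch 2| = |Patch 1| − |Patch 1∩Patch 2| = 20 − 7.2833 = 12.72.

12.72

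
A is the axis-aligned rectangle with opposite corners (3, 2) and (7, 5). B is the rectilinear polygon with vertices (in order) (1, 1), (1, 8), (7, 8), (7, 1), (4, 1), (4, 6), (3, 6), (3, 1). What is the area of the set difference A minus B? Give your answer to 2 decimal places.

3.00

|A| = 12, |A∩B| = 9.
|A ∖ B| = |A| − |A∩B| = 12 − 9 = 3.00.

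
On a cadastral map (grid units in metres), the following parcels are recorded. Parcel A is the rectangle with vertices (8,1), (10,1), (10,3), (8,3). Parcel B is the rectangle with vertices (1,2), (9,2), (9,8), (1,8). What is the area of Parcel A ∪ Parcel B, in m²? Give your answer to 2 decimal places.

By inclusion–exclusion:
Individual areas: |Parcel A| = 4, |Parcel B| = 48.
|Parcel A∩Parcel B|: x∈[8,9], y∈[2,3] → 1·1 = 1.
|Parcel A ∪ Parcel B| = 52 − 1 = 51.00.

51.00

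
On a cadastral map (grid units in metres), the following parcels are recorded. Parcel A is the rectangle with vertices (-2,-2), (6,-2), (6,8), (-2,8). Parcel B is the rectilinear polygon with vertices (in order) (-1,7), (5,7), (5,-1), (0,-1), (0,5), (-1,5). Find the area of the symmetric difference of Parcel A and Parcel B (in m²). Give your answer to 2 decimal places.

38.00

|Parcel A| = 80, |Parcel B| = 42, |Parcel A∩Parcel B| = 42.
|Parcel A △ Parcel B| = |Parcel A| + |Parcel B| − 2·|Parcel A∩Parcel B| = 80 + 42 − 84 = 38.00.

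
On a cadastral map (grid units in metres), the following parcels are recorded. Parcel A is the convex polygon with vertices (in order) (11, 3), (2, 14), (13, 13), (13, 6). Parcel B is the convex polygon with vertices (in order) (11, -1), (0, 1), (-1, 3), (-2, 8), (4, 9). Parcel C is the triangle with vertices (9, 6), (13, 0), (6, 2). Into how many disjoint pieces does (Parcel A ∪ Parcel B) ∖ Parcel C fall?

2

(Parcel A ∪ Parcel B) ∖ Parcel C splits into 2 disjoint pieces (area 62.3841, area 67.0982).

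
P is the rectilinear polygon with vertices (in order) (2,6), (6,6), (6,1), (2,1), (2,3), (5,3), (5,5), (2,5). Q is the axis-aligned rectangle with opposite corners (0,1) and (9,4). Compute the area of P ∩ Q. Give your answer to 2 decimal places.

9.00

The intersection is the polygon with vertices (6,1), (2,1), (2,3), (5,3), (5,4), (6,4).
By the shoelace formula its area is 9.00.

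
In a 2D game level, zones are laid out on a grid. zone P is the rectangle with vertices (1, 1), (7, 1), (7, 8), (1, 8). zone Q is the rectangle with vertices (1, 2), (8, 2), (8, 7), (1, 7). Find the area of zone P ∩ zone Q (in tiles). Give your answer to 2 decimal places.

|zone P∩zone Q|: x∈[1,7], y∈[2,7] → 6·5 = 30.

30.00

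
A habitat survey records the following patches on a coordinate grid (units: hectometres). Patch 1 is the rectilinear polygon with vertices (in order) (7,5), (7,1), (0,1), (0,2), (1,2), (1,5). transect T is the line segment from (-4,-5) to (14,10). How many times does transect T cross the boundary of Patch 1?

The segment meets the boundary at (7,4.167), (3.2,1).

2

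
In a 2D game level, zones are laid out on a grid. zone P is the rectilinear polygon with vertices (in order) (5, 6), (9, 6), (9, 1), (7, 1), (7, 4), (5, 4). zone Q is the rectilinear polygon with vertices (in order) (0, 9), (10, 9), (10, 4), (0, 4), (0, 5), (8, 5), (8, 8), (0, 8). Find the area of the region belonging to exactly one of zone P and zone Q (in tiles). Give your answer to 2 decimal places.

|zone P| = 14, |zone Q| = 26, |zone P∩zone Q| = 5.
|zone P △ zone Q| = |zone P| + |zone Q| − 2·|zone P∩zone Q| = 14 + 26 − 10 = 30.00.

30.00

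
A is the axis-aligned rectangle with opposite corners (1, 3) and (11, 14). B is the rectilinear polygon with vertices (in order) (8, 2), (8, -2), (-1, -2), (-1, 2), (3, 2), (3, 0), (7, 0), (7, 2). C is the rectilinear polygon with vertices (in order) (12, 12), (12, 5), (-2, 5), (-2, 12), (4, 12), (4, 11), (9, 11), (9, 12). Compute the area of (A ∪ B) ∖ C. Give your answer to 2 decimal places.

73.00

|A ∪ B| = 138.
|(A ∪ B) ∩ C| = 65.
|(A ∪ B) ∖ C| = 138 − 65 = 73.00.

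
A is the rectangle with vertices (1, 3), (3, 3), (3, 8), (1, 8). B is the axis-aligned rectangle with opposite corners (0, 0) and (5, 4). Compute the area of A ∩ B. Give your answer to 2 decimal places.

|A∩B|: x∈[1,3], y∈[3,4] → 2·1 = 2.

2.00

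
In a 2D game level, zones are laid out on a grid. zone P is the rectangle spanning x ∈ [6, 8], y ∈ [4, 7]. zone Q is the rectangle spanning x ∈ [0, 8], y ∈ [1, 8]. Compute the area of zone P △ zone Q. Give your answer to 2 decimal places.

|zone P∩zone Q|: x∈[6,8], y∈[4,7] → 2·3 = 6.
|zone P △ zone Q| = |zone P| + |zone Q| − 2·|zone P∩zone Q| = 6 + 56 − 12 = 50.00.

50.00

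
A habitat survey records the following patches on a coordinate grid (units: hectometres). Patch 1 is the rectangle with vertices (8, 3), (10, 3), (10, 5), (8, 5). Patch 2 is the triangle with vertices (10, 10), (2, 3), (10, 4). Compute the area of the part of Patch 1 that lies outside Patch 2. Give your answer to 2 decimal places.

1.75

|Patch 1| = 4, |Patch 1∩Patch 2| = 2.25.
|Patch 1 ∖ Patch 2| = |Patch 1| − |Patch 1∩Patch 2| = 4 − 2.25 = 1.75.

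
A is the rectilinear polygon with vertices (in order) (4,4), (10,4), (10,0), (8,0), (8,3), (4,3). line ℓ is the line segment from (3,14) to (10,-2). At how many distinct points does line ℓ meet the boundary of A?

4

The segment meets the boundary at (9.125,0), (8,2.571), (7.812,3), (7.375,4).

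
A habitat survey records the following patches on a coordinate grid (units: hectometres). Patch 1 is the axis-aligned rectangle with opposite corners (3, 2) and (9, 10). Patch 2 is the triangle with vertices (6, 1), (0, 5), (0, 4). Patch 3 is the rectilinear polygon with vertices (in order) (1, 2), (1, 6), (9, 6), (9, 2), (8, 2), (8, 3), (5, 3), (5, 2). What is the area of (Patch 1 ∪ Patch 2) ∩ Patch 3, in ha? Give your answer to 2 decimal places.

|Patch 1 ∪ Patch 2| = 50.5.
|(Patch 1 ∪ Patch 2) ∩ Patch 3| = 22.33.

22.33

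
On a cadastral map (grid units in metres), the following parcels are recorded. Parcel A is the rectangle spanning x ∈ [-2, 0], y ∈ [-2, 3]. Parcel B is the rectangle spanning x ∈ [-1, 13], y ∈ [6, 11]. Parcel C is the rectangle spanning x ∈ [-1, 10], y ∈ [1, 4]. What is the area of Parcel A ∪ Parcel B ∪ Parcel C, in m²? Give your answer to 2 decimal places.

By inclusion–exclusion:
Individual areas: |Parcel A| = 10, |Parcel B| = 70, |Parcel C| = 33.
|Parcel A∩Parcel B| = 0 (no overlap).
|Parcel A∩Parcel C|: x∈[-1,0], y∈[1,3] → 1·2 = 2.
|Parcel B∩Parcel C| = 0 (no overlap).
|Parcel A∩Parcel B∩Parcel C| = 0.
|Parcel A ∪ Parcel B ∪ Parcel C| = 113 − 2 + 0 = 111.00.

111.00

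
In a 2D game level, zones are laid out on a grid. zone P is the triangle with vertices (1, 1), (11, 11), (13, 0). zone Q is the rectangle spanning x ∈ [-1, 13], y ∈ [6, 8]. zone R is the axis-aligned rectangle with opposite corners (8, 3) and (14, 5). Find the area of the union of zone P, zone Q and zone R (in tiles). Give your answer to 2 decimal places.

87.00

By inclusion–exclusion:
Individual areas: |zone P| = 65, |zone Q| = 28, |zone R| = 12.
|zone P∩zone Q| = 9.4545.
|zone P∩zone R| = 8.5455.
|zone Q∩zone R| = 0 (no overlap).
|zone P∩zone Q∩zone R| = 0.
|zone P ∪ zone Q ∪ zone R| = 105 − 18 + 0 = 87.00.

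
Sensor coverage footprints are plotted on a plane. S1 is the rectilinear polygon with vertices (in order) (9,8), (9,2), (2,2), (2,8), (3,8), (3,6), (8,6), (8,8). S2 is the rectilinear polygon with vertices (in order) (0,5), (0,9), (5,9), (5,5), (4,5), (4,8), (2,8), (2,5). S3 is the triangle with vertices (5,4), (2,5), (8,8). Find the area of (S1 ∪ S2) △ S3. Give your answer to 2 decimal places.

42.00

|S1 ∪ S2| = 45.
|(S1 ∪ S2) ∩ S3| = 5.25.
|(S1 ∪ S2) △ S3| = 45 + 7.5 − 10.5 = 42.00.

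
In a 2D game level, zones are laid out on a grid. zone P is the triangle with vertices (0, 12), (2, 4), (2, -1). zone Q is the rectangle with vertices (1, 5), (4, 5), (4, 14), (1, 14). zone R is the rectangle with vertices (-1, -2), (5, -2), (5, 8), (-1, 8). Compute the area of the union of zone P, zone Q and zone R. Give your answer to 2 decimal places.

By inclusion–exclusion:
Individual areas: |zone P| = 5, |zone Q| = 27, |zone R| = 60.
|zone P∩zone Q| = 1.1058.
|zone P∩zone R| = 4.2308.
|zone Q∩zone R|: x∈[1,4], y∈[5,8] → 3·3 = 9.
|zone P∩zone Q∩zone R| = 1.1058.
|zone P ∪ zone Q ∪ zone R| = 92 − 14.3365 + 1.1058 = 78.77.

78.77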